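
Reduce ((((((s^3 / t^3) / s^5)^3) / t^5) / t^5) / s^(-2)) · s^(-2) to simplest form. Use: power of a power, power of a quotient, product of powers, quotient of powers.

((((((s^3 / t^3) / s^5)^3) / t^5) / t^5) / s^(-2)) · s^(-2)
= ((((((s^3 / t^3)^3) / ((s^5)^3)) / t^5) / t^5) / s^(-2)) · s^(-2)    [power of a quotient]
= (((((((s^3)^3) / ((t^3)^3)) / ((s^5)^3)) / t^5) / t^5) / s^(-2)) · s^(-2)    [power of a quotient]
= (((((s^9 / ((t^3)^3)) / ((s^5)^3)) / t^5) / t^5) / s^(-2)) · s^(-2)    [power of a power]
= (((((s^9 / t^9) / ((s^5)^3)) / t^5) / t^5) / s^(-2)) · s^(-2)    [power of a power]
= (((((s^9 / t^9) / s^15) / t^5) / t^5) / s^(-2)) · s^(-2)    [power of a power]
= s^(-6)t^(-19)    [quotient of powers; product of powers]

s^(-6)t^(-19)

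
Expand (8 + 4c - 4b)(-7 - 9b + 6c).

(8 + 4c - 4b)(-7 - 9b + 6c)
= -56 - 72b + 48c - 28c - 36bc + 24c² + 28b + 36b² - 24bc    [distributive law]
= -56 - 44b + 20c - 60bc + 24c² + 36b²    [combine like terms]

-56 - 44b + 20c - 60bc + 24c² + 36b²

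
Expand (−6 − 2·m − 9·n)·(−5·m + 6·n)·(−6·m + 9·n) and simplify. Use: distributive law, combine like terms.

(−6 − 2·m − 9·n)·(−5·m + 6·n)·(−6·m + 9·n)
= (30·m − 36·n + 10·m^2 − 12·m·n + 45·m·n − 54·n^2)·(−6·m + 9·n)    [distributive law]
= (30·m − 36·n + 10·m^2 + 33·m·n − 54·n^2)·(−6·m + 9·n)    [combine like terms]
= −180·m^2 + 270·m·n + 216·m·n − 324·n^2 − 60·m^3 + 90·m^2·n − 198·m^2·n + 297·m·n^2 + 324·m·n^2 − 486·n^3    [distributive law]
= −180·m^2 + 486·m·n − 324·n^2 − 60·m^3 − 108·m^2·n + 621·m·n^2 − 486·n^3    [combine like terms]

−180·m^2 + 486·m·n − 324·n^2 − 60·m^3 − 108·m^2·n + 621·m·n^2 − 486·n^3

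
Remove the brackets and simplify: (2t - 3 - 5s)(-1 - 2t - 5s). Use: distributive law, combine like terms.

(2t - 3 - 5s)(-1 - 2t - 5s)
= -2t - 4t² - 10st + 3 + 6t + 15s + 5s + 10st + 25s²    [distributive law]
= 4t - 4t² + 3 + 20s + 25s²    [combine like terms]

4t - 4t² + 3 + 20s + 25s²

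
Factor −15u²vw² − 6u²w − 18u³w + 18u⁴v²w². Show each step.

3u²w(−5vw − 2 − 6u + 6u²v²w)

−15u²vw² − 6u²w − 18u³w + 18u⁴v²w²
= 3(−5u²vw² − 2u²w − 6u³w + 6u⁴v²w²)    [factor out 3]
= 3u²w(−5vw − 2 − 6u + 6u²v²w)    [factor out u²w]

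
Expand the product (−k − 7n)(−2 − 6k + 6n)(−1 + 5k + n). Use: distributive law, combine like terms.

(−k − 7n)(−2 − 6k + 6n)(−1 + 5k + n)
= (2k + 6k^2 − 6kn + 14n + 42kn − 42n^2)(−1 + 5k + n)    [distributive law]
= (2k + 6k^2 + 36kn + 14n − 42n^2)(−1 + 5k + n)    [combine like terms]
= −2k + 10k^2 + 2kn − 6k^2 + 30k^3 + 6k^2n − 36kn + 180k^2n + 36kn^2 − 14n + 70kn + 14n^2 + 42n^2 − 210kn^2 − 42n^3    [distributive law]
= −2k + 4k^2 + 36kn + 30k^3 + 186k^2n − 174kn^2 − 14n + 56n^2 − 42n^3    [combine like terms]

−2k + 4k^2 + 36kn + 30k^3 + 186k^2n − 174kn^2 − 14n + 56n^2 − 42n^3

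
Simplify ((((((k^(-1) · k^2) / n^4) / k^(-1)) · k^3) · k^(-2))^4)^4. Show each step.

((((((k^(-1) · k^2) / n^4) / k^(-1)) · k^3) · k^(-2))^4)^4
= (((((k^(-1) · k^2) / n^4) / k^(-1)) · k^3) · k^(-2))^16    [power of a power]
= (((((k^(-1) · k^2) / n^4) / k^(-1)) · k^3)^16) · ((k^(-2))^16)    [power of a product]
= (((((k^(-1) · k^2) / n^4) / k^(-1))^16) · ((k^3)^16)) · ((k^(-2))^16)    [power of a product]
= (((((k^(-1) · k^2) / n^4)^16) / ((k^(-1))^16)) · ((k^3)^16)) · ((k^(-2))^16)    [power of a quotient]
= (((((k^(-1) · k^2)^16) / ((n^4)^16)) / ((k^(-1))^16)) · ((k^3)^16)) · ((k^(-2))^16)    [power of a quotient]
= ((((((k^(-1))^16) · ((k^2)^16)) / ((n^4)^16)) / ((k^(-1))^16)) · ((k^3)^16)) · ((k^(-2))^16)    [power of a product]
= ((((k^(-16) · ((k^2)^16)) / ((n^4)^16)) / ((k^(-1))^16)) · ((k^3)^16)) · ((k^(-2))^16)    [power of a power]
= ((((k^(-16) · k^32) / ((n^4)^16)) / ((k^(-1))^16)) · ((k^3)^16)) · ((k^(-2))^16)    [power of a power]
= (((k^16 / ((n^4)^16)) / ((k^(-1))^16)) · ((k^3)^16)) · ((k^(-2))^16)    [product of powers]
= (((k^16 / n^64) / ((k^(-1))^16)) · ((k^3)^16)) · ((k^(-2))^16)    [power of a power]
= (((k^16 / n^64) / k^(-16)) · ((k^3)^16)) · ((k^(-2))^16)    [power of a power]
= (((k^16 / n^64) / k^(-16)) · k^48) · ((k^(-2))^16)    [power of a power]
= (((k^16 / n^64) / k^(-16)) · k^48) · k^(-32)    [power of a power]
= k^48n^(-64)    [quotient of powers; product of powers]

k^48n^(-64)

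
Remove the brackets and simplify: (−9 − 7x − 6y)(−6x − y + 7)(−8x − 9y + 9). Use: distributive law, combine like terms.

338x^2 + 606xy + 549x + 351y^2 + 270y − 567 − 336x^3 − 722x^2y − 435xy^2 − 54y^3

(−9 − 7x − 6y)(−6x − y + 7)(−8x − 9y + 9)
= (54x + 9y − 63 + 42x^2 + 7xy − 49x + 36xy + 6y^2 − 42y)(−8x − 9y + 9)    [distributive law]
= (5x − 33y − 63 + 42x^2 + 43xy + 6y^2)(−8x − 9y + 9)    [combine like terms]
= −40x^2 − 45xy + 45x + 264xy + 297y^2 − 297y + 504x + 567y − 567 − 336x^3 − 378x^2y + 378x^2 − 344x^2y − 387xy^2 + 387xy − 48xy^2 − 54y^3 + 54y^2    [distributive law]
= 338x^2 + 606xy + 549x + 351y^2 + 270y − 567 − 336x^3 − 722x^2y − 435xy^2 − 54y^3    [combine like terms]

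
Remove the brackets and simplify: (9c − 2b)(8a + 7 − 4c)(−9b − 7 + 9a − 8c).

(9c − 2b)(8a + 7 − 4c)(−9b − 7 + 9a − 8c)
= (72ac + 63c − 36c² − 16ab − 14b + 8bc)(−9b − 7 + 9a − 8c)    [distributive law]
= −648abc − 504ac + 648a²c − 576ac² − 567bc − 441c + 567ac − 504c² + 324bc² + 252c² − 324ac² + 288c³ + 144ab² + 112ab − 144a²b + 128abc + 126b² + 98b − 126ab + 112bc − 72b²c − 56bc + 72abc − 64bc²    [distributive law]
= −448abc + 63ac + 648a²c − 900ac² − 511bc − 441c − 252c² + 260bc² + 288c³ + 144ab² − 14ab − 144a²b + 126b² + 98b − 72b²c    [combine like terms]

−448abc + 63ac + 648a²c − 900ac² − 511bc − 441c − 252c² + 260bc² + 288c³ + 144ab² − 14ab − 144a²b + 126b² + 98b − 72b²c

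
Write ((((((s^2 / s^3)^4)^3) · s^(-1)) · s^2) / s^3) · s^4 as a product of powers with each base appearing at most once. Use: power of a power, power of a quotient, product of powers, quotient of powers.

((((((s^2 / s^3)^4)^3) · s^(-1)) · s^2) / s^3) · s^4
= (((((s^2 / s^3)^12) · s^(-1)) · s^2) / s^3) · s^4    [power of a power]
= ((((((s^2)^12) / ((s^3)^12)) · s^(-1)) · s^2) / s^3) · s^4    [power of a quotient]
= ((((s^24 / ((s^3)^12)) · s^(-1)) · s^2) / s^3) · s^4    [power of a power]
= ((((s^24 / s^36) · s^(-1)) · s^2) / s^3) · s^4    [power of a power]
= (((s^(-12) · s^(-1)) · s^2) / s^3) · s^4    [quotient of powers]
= ((s^(-13) · s^2) / s^3) · s^4    [product of powers]
= (s^(-11) / s^3) · s^4    [product of powers]
= s^(-14) · s^4    [quotient of powers]
= s^(-10)    [product of powers]

s^(-10)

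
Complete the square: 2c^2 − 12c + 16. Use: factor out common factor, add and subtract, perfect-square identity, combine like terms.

2(c − 3)^2 − 2

2c^2 − 12c + 16
= 2(c^2 − 6c) + 16    [factor out 2 from the c-terms]
= 2(c^2 − 6c + 9 − 9) + 16    [add and subtract 9 inside the bracket]
= 2(c − 3)^2 − 18 + 16    [perfect-square identity]
= 2(c − 3)^2 − 2    [combine constants]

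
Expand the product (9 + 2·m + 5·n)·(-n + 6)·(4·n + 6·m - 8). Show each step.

(9 + 2·m + 5·n)·(-n + 6)·(4·n + 6·m - 8)
= (-9·n + 54 - 2·m·n + 12·m - 5·n^2 + 30·n)·(4·n + 6·m - 8)    [distributive law]
= (21·n + 54 - 2·m·n + 12·m - 5·n^2)·(4·n + 6·m - 8)    [combine like terms]
= 84·n^2 + 126·m·n - 168·n + 216·n + 324·m - 432 - 8·m·n^2 - 12·m^2·n + 16·m·n + 48·m·n + 72·m^2 - 96·m - 20·n^3 - 30·m·n^2 + 40·n^2    [distributive law]
= 124·n^2 + 190·m·n + 48·n + 228·m - 432 - 38·m·n^2 - 12·m^2·n + 72·m^2 - 20·n^3    [combine like terms]

124·n^2 + 190·m·n + 48·n + 228·m - 432 - 38·m·n^2 - 12·m^2·n + 72·m^2 - 20·n^3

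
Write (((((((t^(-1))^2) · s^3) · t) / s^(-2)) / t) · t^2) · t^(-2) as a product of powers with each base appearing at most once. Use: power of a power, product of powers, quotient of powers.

s^5t^(-2)

(((((((t^(-1))^2) · s^3) · t) / s^(-2)) / t) · t^2) · t^(-2)
= (((((t^(-2) · s^3) · t) / s^(-2)) / t) · t^2) · t^(-2)    [power of a power]
= s^5t^(-2)    [quotient of powers; product of powers]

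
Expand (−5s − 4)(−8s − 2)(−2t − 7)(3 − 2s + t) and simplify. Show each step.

−352s^2t + 160s^3t − 80s^2t^2 − 252s^2 + 560s^3 − 514st − 84st^2 − 770s − 104t − 16t^2 − 168

(−5s − 4)(−8s − 2)(−2t − 7)(3 − 2s + t)
= (40s^2 + 10s + 32s + 8)(−2t − 7)(3 − 2s + t)    [distributive law]
= (40s^2 + 42s + 8)(−2t − 7)(3 − 2s + t)    [combine like terms]
= (−80s^2t − 280s^2 − 84st − 294s − 16t − 56)(3 − 2s + t)    [distributive law]
= −240s^2t + 160s^3t − 80s^2t^2 − 840s^2 + 560s^3 − 280s^2t − 252st + 168s^2t − 84st^2 − 882s + 588s^2 − 294st − 48t + 32st − 16t^2 − 168 + 112s − 56t    [distributive law]
= −352s^2t + 160s^3t − 80s^2t^2 − 252s^2 + 560s^3 − 514st − 84st^2 − 770s − 104t − 16t^2 − 168    [combine like terms]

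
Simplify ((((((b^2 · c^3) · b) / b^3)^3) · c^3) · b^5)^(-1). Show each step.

((((((b^2 · c^3) · b) / b^3)^3) · c^3) · b^5)^(-1)
= ((((((b^2 · c^3) · b) / b^3)^3) · c^3)^(-1)) · ((b^5)^(-1))    [power of a product]
= ((((((b^2 · c^3) · b) / b^3)^3)^(-1)) · ((c^3)^(-1))) · ((b^5)^(-1))    [power of a product]
= (((((b^2 · c^3) · b) / b^3)^(-3)) · ((c^3)^(-1))) · ((b^5)^(-1))    [power of a power]
= (((((b^2 · c^3) · b)^(-3)) / ((b^3)^(-3))) · ((c^3)^(-1))) · ((b^5)^(-1))    [power of a quotient]
= (((((b^2 · c^3)^(-3)) · (b^(-3))) / ((b^3)^(-3))) · ((c^3)^(-1))) · ((b^5)^(-1))    [power of a product]
= ((((((b^2)^(-3)) · ((c^3)^(-3))) · (b^(-3))) / ((b^3)^(-3))) · ((c^3)^(-1))) · ((b^5)^(-1))    [power of a product]
= ((((b^(-6) · ((c^3)^(-3))) · (b^(-3))) / ((b^3)^(-3))) · ((c^3)^(-1))) · ((b^5)^(-1))    [power of a power]
= ((((b^(-6) · c^(-9)) · (b^(-3))) / ((b^3)^(-3))) · ((c^3)^(-1))) · ((b^5)^(-1))    [power of a power]
= ((((b^(-6) · c^(-9)) · b^(-3)) / b^(-9)) · ((c^3)^(-1))) · ((b^5)^(-1))    [power of a power]
= ((((b^(-6) · c^(-9)) · b^(-3)) / b^(-9)) · c^(-3)) · ((b^5)^(-1))    [power of a power]
= ((((b^(-6) · c^(-9)) · b^(-3)) / b^(-9)) · c^(-3)) · b^(-5)    [power of a power]
= b^(-5)c^(-12)    [quotient of powers; product of powers]

b^(-5)c^(-12)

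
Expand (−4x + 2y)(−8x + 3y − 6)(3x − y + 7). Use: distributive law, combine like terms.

(−4x + 2y)(−8x + 3y − 6)(3x − y + 7)
= (32x^2 − 12xy + 24x − 16xy + 6y^2 − 12y)(3x − y + 7)    [distributive law]
= (32x^2 − 28xy + 24x + 6y^2 − 12y)(3x − y + 7)    [combine like terms]
= 96x^3 − 32x^2y + 224x^2 − 84x^2y + 28xy^2 − 196xy + 72x^2 − 24xy + 168x + 18xy^2 − 6y^3 + 42y^2 − 36xy + 12y^2 − 84y    [distributive law]
= 96x^3 − 116x^2y + 296x^2 + 46xy^2 − 256xy + 168x − 6y^3 + 54y^2 − 84y    [combine like terms]

96x^3 − 116x^2y + 296x^2 + 46xy^2 − 256xy + 168x − 6y^3 + 54y^2 − 84y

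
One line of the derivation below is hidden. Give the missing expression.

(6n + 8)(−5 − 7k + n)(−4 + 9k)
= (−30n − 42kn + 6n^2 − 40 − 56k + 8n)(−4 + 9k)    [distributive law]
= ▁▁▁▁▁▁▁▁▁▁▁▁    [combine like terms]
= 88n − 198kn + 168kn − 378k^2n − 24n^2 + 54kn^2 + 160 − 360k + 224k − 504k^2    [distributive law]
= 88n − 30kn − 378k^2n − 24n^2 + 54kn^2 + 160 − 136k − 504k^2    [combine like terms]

By combine like terms:

(−22n − 42kn + 6n^2 − 40 − 56k)(−4 + 9k)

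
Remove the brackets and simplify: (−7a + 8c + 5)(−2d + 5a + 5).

14ad − 35a² − 10a − 16cd + 40ac + 40c − 10d + 25

(−7a + 8c + 5)(−2d + 5a + 5)
= 14ad − 35a² − 35a − 16cd + 40ac + 40c − 10d + 25a + 25    [distributive law]
= 14ad − 35a² − 10a − 16cd + 40ac + 40c − 10d + 25    [combine like terms]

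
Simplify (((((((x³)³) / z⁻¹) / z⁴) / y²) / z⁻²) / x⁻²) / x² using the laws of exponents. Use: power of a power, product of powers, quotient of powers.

(((((((x³)³) / z⁻¹) / z⁴) / y²) / z⁻²) / x⁻²) / x²
= (((((x⁹ / z⁻¹) / z⁴) / y²) / z⁻²) / x⁻²) / x²    [power of a power]
= x⁹y⁻²z⁻¹    [quotient of powers; product of powers]

x⁹y⁻²z⁻¹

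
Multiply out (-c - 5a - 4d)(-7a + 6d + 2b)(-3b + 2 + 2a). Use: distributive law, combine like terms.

(-c - 5a - 4d)(-7a + 6d + 2b)(-3b + 2 + 2a)
= (7ac - 6cd - 2bc + 35a^2 - 30ad - 10ab + 28ad - 24d^2 - 8bd)(-3b + 2 + 2a)    [distributive law]
= (7ac - 6cd - 2bc + 35a^2 - 2ad - 10ab - 24d^2 - 8bd)(-3b + 2 + 2a)    [combine like terms]
= -21abc + 14ac + 14a^2c + 18bcd - 12cd - 12acd + 6b^2c - 4bc - 4abc - 105a^2b + 70a^2 + 70a^3 + 6abd - 4ad - 4a^2d + 30ab^2 - 20ab - 20a^2b + 72bd^2 - 48d^2 - 48ad^2 + 24b^2d - 16bd - 16abd    [distributive law]
= -25abc + 14ac + 14a^2c + 18bcd - 12cd - 12acd + 6b^2c - 4bc - 125a^2b + 70a^2 + 70a^3 - 10abd - 4ad - 4a^2d + 30ab^2 - 20ab + 72bd^2 - 48d^2 - 48ad^2 + 24b^2d - 16bd    [combine like terms]

-25abc + 14ac + 14a^2c + 18bcd - 12cd - 12acd + 6b^2c - 4bc - 125a^2b + 70a^2 + 70a^3 - 10abd - 4ad - 4a^2d + 30ab^2 - 20ab + 72bd^2 - 48d^2 - 48ad^2 + 24b^2d - 16bd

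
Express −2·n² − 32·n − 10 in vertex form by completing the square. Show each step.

−2(n + 8)² + 118

−2·n² − 32·n − 10
= −2(n² + 16·n) − 10    [factor out -2 from the n-terms]
= −2(n² + 16·n + 64 − 64) − 10    [add and subtract 64 inside the bracket]
= −2(n + 8)² + 128 − 10    [perfect-square identity]
= −2(n + 8)² + 118    [combine constants]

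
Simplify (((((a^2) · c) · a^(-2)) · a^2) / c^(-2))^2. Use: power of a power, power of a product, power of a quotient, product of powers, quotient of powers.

a^4·c^6

(((((a^2) · c) · a^(-2)) · a^2) / c^(-2))^2
= (((((a^2) · c) · a^(-2)) · a^2)^2) / ((c^(-2))^2)    [power of a quotient]
= (((((a^2) · c) · a^(-2))^2) · ((a^2)^2)) / ((c^(-2))^2)    [power of a product]
= (((((a^2) · c)^2) · ((a^(-2))^2)) · ((a^2)^2)) / ((c^(-2))^2)    [power of a product]
= (((((a^2)^2) · (c^2)) · ((a^(-2))^2)) · ((a^2)^2)) / ((c^(-2))^2)    [power of a product]
= ((((a^4) · (c^2)) · ((a^(-2))^2)) · ((a^2)^2)) / ((c^(-2))^2)    [power of a power]
= (((a^4 · c^2) · a^(-4)) · ((a^2)^2)) / ((c^(-2))^2)    [power of a power]
= (((a^4 · c^2) · a^(-4)) · a^4) / ((c^(-2))^2)    [power of a power]
= (((a^4 · c^2) · a^(-4)) · a^4) / c^(-4)    [power of a power]
= a^4·c^6    [quotient of powers; product of powers]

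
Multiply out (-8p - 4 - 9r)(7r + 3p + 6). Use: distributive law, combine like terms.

-83pr - 24p^2 - 60p - 82r - 24 - 63r^2

(-8p - 4 - 9r)(7r + 3p + 6)
= -56pr - 24p^2 - 48p - 28r - 12p - 24 - 63r^2 - 27pr - 54r    [distributive law]
= -83pr - 24p^2 - 60p - 82r - 24 - 63r^2    [combine like terms]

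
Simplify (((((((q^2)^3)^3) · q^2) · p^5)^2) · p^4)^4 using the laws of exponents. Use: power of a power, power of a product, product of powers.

(((((((q^2)^3)^3) · q^2) · p^5)^2) · p^4)^4
= (((((((q^2)^3)^3) · q^2) · p^5)^2)^4) · ((p^4)^4)    [power of a product]
= ((((((q^2)^3)^3) · q^2) · p^5)^8) · ((p^4)^4)    [power of a power]
= ((((((q^2)^3)^3) · q^2)^8) · ((p^5)^8)) · ((p^4)^4)    [power of a product]
= ((((((q^2)^3)^3)^8) · ((q^2)^8)) · ((p^5)^8)) · ((p^4)^4)    [power of a product]
= (((((q^2)^3)^24) · ((q^2)^8)) · ((p^5)^8)) · ((p^4)^4)    [power of a power]
= ((((q^2)^72) · ((q^2)^8)) · ((p^5)^8)) · ((p^4)^4)    [power of a power]
= ((q^144 · ((q^2)^8)) · ((p^5)^8)) · ((p^4)^4)    [power of a power]
= ((q^144 · q^16) · ((p^5)^8)) · ((p^4)^4)    [power of a power]
= (q^160 · ((p^5)^8)) · ((p^4)^4)    [product of powers]
= (q^160 · p^40) · ((p^4)^4)    [power of a power]
= (q^160 · p^40) · p^16    [power of a power]
= p^56·q^160    [product of powers]

p^56·q^160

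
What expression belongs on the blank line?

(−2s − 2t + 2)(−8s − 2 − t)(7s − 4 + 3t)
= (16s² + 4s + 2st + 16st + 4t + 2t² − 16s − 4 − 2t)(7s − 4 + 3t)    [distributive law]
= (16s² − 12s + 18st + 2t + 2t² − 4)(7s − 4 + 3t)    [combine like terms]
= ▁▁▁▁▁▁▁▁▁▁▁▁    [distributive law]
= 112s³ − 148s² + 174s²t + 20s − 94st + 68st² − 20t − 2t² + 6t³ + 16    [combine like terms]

By distributive law:

112s³ − 64s² + 48s²t − 84s² + 48s − 36st + 126s²t − 72st + 54st² + 14st − 8t + 6t² + 14st² − 8t² + 6t³ − 28s + 16 − 12t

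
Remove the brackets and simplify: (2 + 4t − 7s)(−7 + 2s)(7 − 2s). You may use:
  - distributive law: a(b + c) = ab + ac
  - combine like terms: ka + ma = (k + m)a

(2 + 4t − 7s)(−7 + 2s)(7 − 2s)
= (−14 + 4s − 28t + 8st + 49s − 14s^2)(7 − 2s)    [distributive law]
= (−14 + 53s − 28t + 8st − 14s^2)(7 − 2s)    [combine like terms]
= −98 + 28s + 371s − 106s^2 − 196t + 56st + 56st − 16s^2t − 98s^2 + 28s^3    [distributive law]
= −98 + 399s − 204s^2 − 196t + 112st − 16s^2t + 28s^3    [combine like terms]

−98 + 399s − 204s^2 − 196t + 112st − 16s^2t + 28s^3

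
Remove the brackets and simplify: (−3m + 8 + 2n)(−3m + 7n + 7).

(−3m + 8 + 2n)(−3m + 7n + 7)
= 9m^2 − 21mn − 21m − 24m + 56n + 56 − 6mn + 14n^2 + 14n    [distributive law]
= 9m^2 − 27mn − 45m + 70n + 56 + 14n^2    [combine like terms]

9m^2 − 27mn − 45m + 70n + 56 + 14n^2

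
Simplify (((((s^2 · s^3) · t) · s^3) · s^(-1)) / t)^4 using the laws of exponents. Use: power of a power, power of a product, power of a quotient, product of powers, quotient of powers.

s^28

(((((s^2 · s^3) · t) · s^3) · s^(-1)) / t)^4
= (((((s^2 · s^3) · t) · s^3) · s^(-1))^4) / (t^4)    [power of a quotient]
= (((((s^2 · s^3) · t) · s^3)^4) · ((s^(-1))^4)) / (t^4)    [power of a product]
= (((((s^2 · s^3) · t)^4) · ((s^3)^4)) · ((s^(-1))^4)) / (t^4)    [power of a product]
= (((((s^2 · s^3)^4) · (t^4)) · ((s^3)^4)) · ((s^(-1))^4)) / (t^4)    [power of a product]
= ((((((s^2)^4) · ((s^3)^4)) · (t^4)) · ((s^3)^4)) · ((s^(-1))^4)) / (t^4)    [power of a product]
= ((((s^8 · ((s^3)^4)) · (t^4)) · ((s^3)^4)) · ((s^(-1))^4)) / (t^4)    [power of a power]
= ((((s^8 · s^12) · (t^4)) · ((s^3)^4)) · ((s^(-1))^4)) / (t^4)    [power of a power]
= (((s^20 · (t^4)) · ((s^3)^4)) · ((s^(-1))^4)) / (t^4)    [product of powers]
= (((s^20 · t^4) · s^12) · ((s^(-1))^4)) / (t^4)    [power of a power]
= (((s^20 · t^4) · s^12) · s^(-4)) / (t^4)    [power of a power]
= s^28    [quotient of powers; product of powers]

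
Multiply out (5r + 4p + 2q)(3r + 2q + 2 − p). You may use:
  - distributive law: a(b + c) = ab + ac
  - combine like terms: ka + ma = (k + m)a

15r^2 + 16qr + 10r + 7pr + 6pq + 8p − 4p^2 + 4q^2 + 4q

(5r + 4p + 2q)(3r + 2q + 2 − p)
= 15r^2 + 10qr + 10r − 5pr + 12pr + 8pq + 8p − 4p^2 + 6qr + 4q^2 + 4q − 2pq    [distributive law]
= 15r^2 + 16qr + 10r + 7pr + 6pq + 8p − 4p^2 + 4q^2 + 4q    [combine like terms]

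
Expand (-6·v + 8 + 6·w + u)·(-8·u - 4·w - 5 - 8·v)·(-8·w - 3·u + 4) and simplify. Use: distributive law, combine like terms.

-248·u·v·w - 120·u²·v + 262·u·v + 192·v·w² + 176·v·w - 136·v - 384·v²·w - 144·u·v² + 192·v² + 530·u·w + 175·u² - 156·u + 400·w² + 72·w - 160 + 488·u·w² + 220·u²·w + 192·w³ + 24·u³

(-6·v + 8 + 6·w + u)·(-8·u - 4·w - 5 - 8·v)·(-8·w - 3·u + 4)
= (48·u·v + 24·v·w + 30·v + 48·v² - 64·u - 32·w - 40 - 64·v - 48·u·w - 24·w² - 30·w - 48·v·w - 8·u² - 4·u·w - 5·u - 8·u·v)·(-8·w - 3·u + 4)    [distributive law]
= (40·u·v - 24·v·w - 34·v + 48·v² - 69·u - 62·w - 40 - 52·u·w - 24·w² - 8·u²)·(-8·w - 3·u + 4)    [combine like terms]
= -320·u·v·w - 120·u²·v + 160·u·v + 192·v·w² + 72·u·v·w - 96·v·w + 272·v·w + 102·u·v - 136·v - 384·v²·w - 144·u·v² + 192·v² + 552·u·w + 207·u² - 276·u + 496·w² + 186·u·w - 248·w + 320·w + 120·u - 160 + 416·u·w² + 156·u²·w - 208·u·w + 192·w³ + 72·u·w² - 96·w² + 64·u²·w + 24·u³ - 32·u²    [distributive law]
= -248·u·v·w - 120·u²·v + 262·u·v + 192·v·w² + 176·v·w - 136·v - 384·v²·w - 144·u·v² + 192·v² + 530·u·w + 175·u² - 156·u + 400·w² + 72·w - 160 + 488·u·w² + 220·u²·w + 192·w³ + 24·u³    [combine like terms]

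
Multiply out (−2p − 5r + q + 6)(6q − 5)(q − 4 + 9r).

−12pq^2 + 58pq − 108pqr − 40p + 90pr + 24q^2r + 424qr − 270qr^2 − 370r + 225r^2 + 6q^3 + 7q^2 − 154q + 120

(−2p − 5r + q + 6)(6q − 5)(q − 4 + 9r)
= (−12pq + 10p − 30qr + 25r + 6q^2 − 5q + 36q − 30)(q − 4 + 9r)    [distributive law]
= (−12pq + 10p − 30qr + 25r + 6q^2 + 31q − 30)(q − 4 + 9r)    [combine like terms]
= −12pq^2 + 48pq − 108pqr + 10pq − 40p + 90pr − 30q^2r + 120qr − 270qr^2 + 25qr − 100r + 225r^2 + 6q^3 − 24q^2 + 54q^2r + 31q^2 − 124q + 279qr − 30q + 120 − 270r    [distributive law]
= −12pq^2 + 58pq − 108pqr − 40p + 90pr + 24q^2r + 424qr − 270qr^2 − 370r + 225r^2 + 6q^3 + 7q^2 − 154q + 120    [combine like terms]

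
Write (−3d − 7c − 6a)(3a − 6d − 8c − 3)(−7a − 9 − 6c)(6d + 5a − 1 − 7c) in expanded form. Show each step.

(−3d − 7c − 6a)(3a − 6d − 8c − 3)(−7a − 9 − 6c)(6d + 5a − 1 − 7c)
= (−9ad + 18d² + 24cd + 9d − 21ac + 42cd + 56c² + 21c − 18a² + 36ad + 48ac + 18a)(−7a − 9 − 6c)(6d + 5a − 1 − 7c)    [distributive law]
= (27ad + 18d² + 66cd + 9d + 27ac + 56c² + 21c − 18a² + 18a)(−7a − 9 − 6c)(6d + 5a − 1 − 7c)    [combine like terms]
= (−189a²d − 243ad − 162acd − 126ad² − 162d² − 108cd² − 462acd − 594cd − 396c²d − 63ad − 81d − 54cd − 189a²c − 243ac − 162ac² − 392ac² − 504c² − 336c³ − 147ac − 189c − 126c² + 126a³ + 162a² + 108a²c − 126a² − 162a − 108ac)(6d + 5a − 1 − 7c)    [distributive law]
= (−189a²d − 306ad − 624acd − 126ad² − 162d² − 108cd² − 648cd − 396c²d − 81d − 81a²c − 498ac − 554ac² − 630c² − 336c³ − 189c + 126a³ + 36a² − 162a)(6d + 5a − 1 − 7c)    [combine like terms]
= −1134a²d² − 945a³d + 189a²d + 1323a²cd − 1836ad² − 1530a²d + 306ad + 2142acd − 3744acd² − 3120a²cd + 624acd + 4368ac²d − 756ad³ − 630a²d² + 126ad² + 882acd² − 972d³ − 810ad² + 162d² + 1134cd² − 648cd³ − 540acd² + 108cd² + 756c²d² − 3888cd² − 3240acd + 648cd + 4536c²d − 2376c²d² − 1980ac²d + 396c²d + 2772c³d − 486d² − 405ad + 81d + 567cd − 486a²cd − 405a³c + 81a²c + 567a²c² − 2988acd − 2490a²c + 498ac + 3486ac² − 3324ac²d − 2770a²c² + 554ac² + 3878ac³ − 3780c²d − 3150ac² + 630c² + 4410c³ − 2016c³d − 1680ac³ + 336c³ + 2352c⁴ − 1134cd − 945ac + 189c + 1323c² + 756a³d + 630a⁴ − 126a³ − 882a³c + 216a²d + 180a³ − 36a² − 252a²c − 972ad − 810a² + 162a + 1134ac    [distributive law]
= −1764a²d² − 189a³d − 1125a²d − 2283a²cd − 2520ad² − 1071ad − 3462acd − 3402acd² − 936ac²d − 756ad³ − 972d³ − 324d² − 2646cd² − 648cd³ − 1620c²d² + 81cd + 1152c²d + 756c³d + 81d − 1287a³c − 2661a²c − 2203a²c² + 687ac + 890ac² + 2198ac³ + 1953c² + 4746c³ + 2352c⁴ + 189c + 630a⁴ + 54a³ − 846a² + 162a    [combine like terms]

−1764a²d² − 189a³d − 1125a²d − 2283a²cd − 2520ad² − 1071ad − 3462acd − 3402acd² − 936ac²d − 756ad³ − 972d³ − 324d² − 2646cd² − 648cd³ − 1620c²d² + 81cd + 1152c²d + 756c³d + 81d − 1287a³c − 2661a²c − 2203a²c² + 687ac + 890ac² + 2198ac³ + 1953c² + 4746c³ + 2352c⁴ + 189c + 630a⁴ + 54a³ − 846a² + 162a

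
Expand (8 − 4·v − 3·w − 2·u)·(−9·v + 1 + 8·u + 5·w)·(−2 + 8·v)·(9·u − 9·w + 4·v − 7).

(8 − 4·v − 3·w − 2·u)·(−9·v + 1 + 8·u + 5·w)·(−2 + 8·v)·(9·u − 9·w + 4·v − 7)
= (−72·v + 8 + 64·u + 40·w + 36·v^2 − 4·v − 32·u·v − 20·v·w + 27·v·w − 3·w − 24·u·w − 15·w^2 + 18·u·v − 2·u − 16·u^2 − 10·u·w)·(−2 + 8·v)·(9·u − 9·w + 4·v − 7)    [distributive law]
= (−76·v + 8 + 62·u + 37·w + 36·v^2 − 14·u·v + 7·v·w − 34·u·w − 15·w^2 − 16·u^2)·(−2 + 8·v)·(9·u − 9·w + 4·v − 7)    [combine like terms]
= (152·v − 608·v^2 − 16 + 64·v − 124·u + 496·u·v − 74·w + 296·v·w − 72·v^2 + 288·v^3 + 28·u·v − 112·u·v^2 − 14·v·w + 56·v^2·w + 68·u·w − 272·u·v·w + 30·w^2 − 120·v·w^2 + 32·u^2 − 128·u^2·v)·(9·u − 9·w + 4·v − 7)    [distributive law]
= (216·v − 680·v^2 − 16 − 124·u + 524·u·v − 74·w + 282·v·w + 288·v^3 − 112·u·v^2 + 56·v^2·w + 68·u·w − 272·u·v·w + 30·w^2 − 120·v·w^2 + 32·u^2 − 128·u^2·v)·(9·u − 9·w + 4·v − 7)    [combine like terms]
= 1944·u·v − 1944·v·w + 864·v^2 − 1512·v − 6120·u·v^2 + 6120·v^2·w − 2720·v^3 + 4760·v^2 − 144·u + 144·w − 64·v + 112 − 1116·u^2 + 1116·u·w − 496·u·v + 868·u + 4716·u^2·v − 4716·u·v·w + 2096·u·v^2 − 3668·u·v − 666·u·w + 666·w^2 − 296·v·w + 518·w + 2538·u·v·w − 2538·v·w^2 + 1128·v^2·w − 1974·v·w + 2592·u·v^3 − 2592·v^3·w + 1152·v^4 − 2016·v^3 − 1008·u^2·v^2 + 1008·u·v^2·w − 448·u·v^3 + 784·u·v^2 + 504·u·v^2·w − 504·v^2·w^2 + 224·v^3·w − 392·v^2·w + 612·u^2·w − 612·u·w^2 + 272·u·v·w − 476·u·w − 2448·u^2·v·w + 2448·u·v·w^2 − 1088·u·v^2·w + 1904·u·v·w + 270·u·w^2 − 270·w^3 + 120·v·w^2 − 210·w^2 − 1080·u·v·w^2 + 1080·v·w^3 − 480·v^2·w^2 + 840·v·w^2 + 288·u^3 − 288·u^2·w + 128·u^2·v − 224·u^2 − 1152·u^3·v + 1152·u^2·v·w − 512·u^2·v^2 + 896·u^2·v    [distributive law]
= −2220·u·v − 4214·v·w + 5624·v^2 − 1576·v − 3240·u·v^2 + 6856·v^2·w − 4736·v^3 + 724·u + 662·w + 112 − 1340·u^2 − 26·u·w + 5740·u^2·v − 2·u·v·w + 456·w^2 − 1578·v·w^2 + 2144·u·v^3 − 2368·v^3·w + 1152·v^4 − 1520·u^2·v^2 + 424·u·v^2·w − 984·v^2·w^2 + 324·u^2·w − 342·u·w^2 − 1296·u^2·v·w + 1368·u·v·w^2 − 270·w^3 + 1080·v·w^3 + 288·u^3 − 1152·u^3·v    [combine like terms]

−2220·u·v − 4214·v·w + 5624·v^2 − 1576·v − 3240·u·v^2 + 6856·v^2·w − 4736·v^3 + 724·u + 662·w + 112 − 1340·u^2 − 26·u·w + 5740·u^2·v − 2·u·v·w + 456·w^2 − 1578·v·w^2 + 2144·u·v^3 − 2368·v^3·w + 1152·v^4 − 1520·u^2·v^2 + 424·u·v^2·w − 984·v^2·w^2 + 324·u^2·w − 342·u·w^2 − 1296·u^2·v·w + 1368·u·v·w^2 − 270·w^3 + 1080·v·w^3 + 288·u^3 − 1152·u^3·v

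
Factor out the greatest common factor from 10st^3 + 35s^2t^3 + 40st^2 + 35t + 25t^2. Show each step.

10st^3 + 35s^2t^3 + 40st^2 + 35t + 25t^2
= 5(2st^3 + 7s^2t^3 + 8st^2 + 7t + 5t^2)    [factor out 5]
= 5t(2st^2 + 7s^2t^2 + 8st + 7 + 5t)    [factor out t]

5t(2st^2 + 7s^2t^2 + 8st + 7 + 5t)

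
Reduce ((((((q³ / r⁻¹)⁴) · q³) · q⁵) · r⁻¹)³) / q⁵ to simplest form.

q⁵⁵r⁹

((((((q³ / r⁻¹)⁴) · q³) · q⁵) · r⁻¹)³) / q⁵
= ((((((q³ / r⁻¹)⁴) · q³) · q⁵)³) · ((r⁻¹)³)) / q⁵    [power of a product]
= ((((((q³ / r⁻¹)⁴) · q³)³) · ((q⁵)³)) · ((r⁻¹)³)) / q⁵    [power of a product]
= ((((((q³ / r⁻¹)⁴)³) · ((q³)³)) · ((q⁵)³)) · ((r⁻¹)³)) / q⁵    [power of a product]
= (((((q³ / r⁻¹)¹²) · ((q³)³)) · ((q⁵)³)) · ((r⁻¹)³)) / q⁵    [power of a power]
= ((((((q³)¹²) / ((r⁻¹)¹²)) · ((q³)³)) · ((q⁵)³)) · ((r⁻¹)³)) / q⁵    [power of a quotient]
= ((((q³⁶ / ((r⁻¹)¹²)) · ((q³)³)) · ((q⁵)³)) · ((r⁻¹)³)) / q⁵    [power of a power]
= ((((q³⁶ / r⁻¹²) · ((q³)³)) · ((q⁵)³)) · ((r⁻¹)³)) / q⁵    [power of a power]
= ((((q³⁶ / r⁻¹²) · q⁹) · ((q⁵)³)) · ((r⁻¹)³)) / q⁵    [power of a power]
= ((((q³⁶ / r⁻¹²) · q⁹) · q¹⁵) · ((r⁻¹)³)) / q⁵    [power of a power]
= ((((q³⁶ / r⁻¹²) · q⁹) · q¹⁵) · r⁻³) / q⁵    [power of a power]
= q⁵⁵r⁹    [quotient of powers; product of powers]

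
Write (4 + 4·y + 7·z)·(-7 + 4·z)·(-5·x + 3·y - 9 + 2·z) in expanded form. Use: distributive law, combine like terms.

140·x + 168·y + 252 + 241·z + 165·x·z - 299·y·z - 318·z² + 140·x·y - 84·y² - 80·x·y·z + 48·y²·z + 116·y·z² - 140·x·z² + 56·z³

(4 + 4·y + 7·z)·(-7 + 4·z)·(-5·x + 3·y - 9 + 2·z)
= (-28 + 16·z - 28·y + 16·y·z - 49·z + 28·z²)·(-5·x + 3·y - 9 + 2·z)    [distributive law]
= (-28 - 33·z - 28·y + 16·y·z + 28·z²)·(-5·x + 3·y - 9 + 2·z)    [combine like terms]
= 140·x - 84·y + 252 - 56·z + 165·x·z - 99·y·z + 297·z - 66·z² + 140·x·y - 84·y² + 252·y - 56·y·z - 80·x·y·z + 48·y²·z - 144·y·z + 32·y·z² - 140·x·z² + 84·y·z² - 252·z² + 56·z³    [distributive law]
= 140·x + 168·y + 252 + 241·z + 165·x·z - 299·y·z - 318·z² + 140·x·y - 84·y² - 80·x·y·z + 48·y²·z + 116·y·z² - 140·x·z² + 56·z³    [combine like terms]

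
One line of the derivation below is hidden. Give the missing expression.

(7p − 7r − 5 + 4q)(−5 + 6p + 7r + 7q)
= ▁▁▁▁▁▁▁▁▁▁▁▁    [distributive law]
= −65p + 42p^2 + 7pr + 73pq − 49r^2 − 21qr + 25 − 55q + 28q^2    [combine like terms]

Applying distributive law to the line above:

−35p + 42p^2 + 49pr + 49pq + 35r − 42pr − 49r^2 − 49qr + 25 − 30p − 35r − 35q − 20q + 24pq + 28qr + 28q^2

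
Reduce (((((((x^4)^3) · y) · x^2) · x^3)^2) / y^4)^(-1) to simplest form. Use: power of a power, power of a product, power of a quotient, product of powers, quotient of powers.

x^(-34)y^2

(((((((x^4)^3) · y) · x^2) · x^3)^2) / y^4)^(-1)
= (((((((x^4)^3) · y) · x^2) · x^3)^2)^(-1)) / ((y^4)^(-1))    [power of a quotient]
= ((((((x^4)^3) · y) · x^2) · x^3)^(-2)) / ((y^4)^(-1))    [power of a power]
= ((((((x^4)^3) · y) · x^2)^(-2)) · ((x^3)^(-2))) / ((y^4)^(-1))    [power of a product]
= ((((((x^4)^3) · y)^(-2)) · ((x^2)^(-2))) · ((x^3)^(-2))) / ((y^4)^(-1))    [power of a product]
= ((((((x^4)^3)^(-2)) · (y^(-2))) · ((x^2)^(-2))) · ((x^3)^(-2))) / ((y^4)^(-1))    [power of a product]
= (((((x^4)^(-6)) · (y^(-2))) · ((x^2)^(-2))) · ((x^3)^(-2))) / ((y^4)^(-1))    [power of a power]
= (((x^(-24) · (y^(-2))) · ((x^2)^(-2))) · ((x^3)^(-2))) / ((y^4)^(-1))    [power of a power]
= (((x^(-24) · y^(-2)) · x^(-4)) · ((x^3)^(-2))) / ((y^4)^(-1))    [power of a power]
= (((x^(-24) · y^(-2)) · x^(-4)) · x^(-6)) / ((y^4)^(-1))    [power of a power]
= (((x^(-24) · y^(-2)) · x^(-4)) · x^(-6)) / y^(-4)    [power of a power]
= x^(-34)y^2    [quotient of powers; product of powers]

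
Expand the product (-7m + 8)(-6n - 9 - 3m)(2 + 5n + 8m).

(-7m + 8)(-6n - 9 - 3m)(2 + 5n + 8m)
= (42mn + 63m + 21m^2 - 48n - 72 - 24m)(2 + 5n + 8m)    [distributive law]
= (42mn + 39m + 21m^2 - 48n - 72)(2 + 5n + 8m)    [combine like terms]
= 84mn + 210mn^2 + 336m^2n + 78m + 195mn + 312m^2 + 42m^2 + 105m^2n + 168m^3 - 96n - 240n^2 - 384mn - 144 - 360n - 576m    [distributive law]
= -105mn + 210mn^2 + 441m^2n - 498m + 354m^2 + 168m^3 - 456n - 240n^2 - 144    [combine like terms]

-105mn + 210mn^2 + 441m^2n - 498m + 354m^2 + 168m^3 - 456n - 240n^2 - 144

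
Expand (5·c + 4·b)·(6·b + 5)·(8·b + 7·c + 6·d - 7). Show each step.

(5·c + 4·b)·(6·b + 5)·(8·b + 7·c + 6·d - 7)
= (30·b·c + 25·c + 24·b² + 20·b)·(8·b + 7·c + 6·d - 7)    [distributive law]
= 240·b²·c + 210·b·c² + 180·b·c·d - 210·b·c + 200·b·c + 175·c² + 150·c·d - 175·c + 192·b³ + 168·b²·c + 144·b²·d - 168·b² + 160·b² + 140·b·c + 120·b·d - 140·b    [distributive law]
= 408·b²·c + 210·b·c² + 180·b·c·d + 130·b·c + 175·c² + 150·c·d - 175·c + 192·b³ + 144·b²·d - 8·b² + 120·b·d - 140·b    [combine like terms]

408·b²·c + 210·b·c² + 180·b·c·d + 130·b·c + 175·c² + 150·c·d - 175·c + 192·b³ + 144·b²·d - 8·b² + 120·b·d - 140·b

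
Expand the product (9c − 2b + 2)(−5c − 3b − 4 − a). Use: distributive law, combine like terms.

(9c − 2b + 2)(−5c − 3b − 4 − a)
= −45c² − 27bc − 36c − 9ac + 10bc + 6b² + 8b + 2ab − 10c − 6b − 8 − 2a    [distributive law]
= −45c² − 17bc − 46c − 9ac + 6b² + 2b + 2ab − 8 − 2a    [combine like terms]

−45c² − 17bc − 46c − 9ac + 6b² + 2b + 2ab − 8 − 2a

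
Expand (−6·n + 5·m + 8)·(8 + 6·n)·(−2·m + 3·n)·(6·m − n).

(−6·n + 5·m + 8)·(8 + 6·n)·(−2·m + 3·n)·(6·m − n)
= (−48·n − 36·n^2 + 40·m + 30·m·n + 64 + 48·n)·(−2·m + 3·n)·(6·m − n)    [distributive law]
= (−36·n^2 + 40·m + 30·m·n + 64)·(−2·m + 3·n)·(6·m − n)    [combine like terms]
= (72·m·n^2 − 108·n^3 − 80·m^2 + 120·m·n − 60·m^2·n + 90·m·n^2 − 128·m + 192·n)·(6·m − n)    [distributive law]
= (162·m·n^2 − 108·n^3 − 80·m^2 + 120·m·n − 60·m^2·n − 128·m + 192·n)·(6·m − n)    [combine like terms]
= 972·m^2·n^2 − 162·m·n^3 − 648·m·n^3 + 108·n^4 − 480·m^3 + 80·m^2·n + 720·m^2·n − 120·m·n^2 − 360·m^3·n + 60·m^2·n^2 − 768·m^2 + 128·m·n + 1152·m·n − 192·n^2    [distributive law]
= 1032·m^2·n^2 − 810·m·n^3 + 108·n^4 − 480·m^3 + 800·m^2·n − 120·m·n^2 − 360·m^3·n − 768·m^2 + 1280·m·n − 192·n^2    [combine like terms]

1032·m^2·n^2 − 810·m·n^3 + 108·n^4 − 480·m^3 + 800·m^2·n − 120·m·n^2 − 360·m^3·n − 768·m^2 + 1280·m·n − 192·n^2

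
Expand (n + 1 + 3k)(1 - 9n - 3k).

(n + 1 + 3k)(1 - 9n - 3k)
= n - 9n² - 3kn + 1 - 9n - 3k + 3k - 27kn - 9k²    [distributive law]
= -8n - 9n² - 30kn + 1 - 9k²    [combine like terms]

-8n - 9n² - 30kn + 1 - 9k²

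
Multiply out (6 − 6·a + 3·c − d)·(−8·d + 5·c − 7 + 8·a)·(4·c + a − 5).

(6 − 6·a + 3·c − d)·(−8·d + 5·c − 7 + 8·a)·(4·c + a − 5)
= (−48·d + 30·c − 42 + 48·a + 48·a·d − 30·a·c + 42·a − 48·a^2 − 24·c·d + 15·c^2 − 21·c + 24·a·c + 8·d^2 − 5·c·d + 7·d − 8·a·d)·(4·c + a − 5)    [distributive law]
= (−41·d + 9·c − 42 + 90·a + 40·a·d − 6·a·c − 48·a^2 − 29·c·d + 15·c^2 + 8·d^2)·(4·c + a − 5)    [combine like terms]
= −164·c·d − 41·a·d + 205·d + 36·c^2 + 9·a·c − 45·c − 168·c − 42·a + 210 + 360·a·c + 90·a^2 − 450·a + 160·a·c·d + 40·a^2·d − 200·a·d − 24·a·c^2 − 6·a^2·c + 30·a·c − 192·a^2·c − 48·a^3 + 240·a^2 − 116·c^2·d − 29·a·c·d + 145·c·d + 60·c^3 + 15·a·c^2 − 75·c^2 + 32·c·d^2 + 8·a·d^2 − 40·d^2    [distributive law]
= −19·c·d − 241·a·d + 205·d − 39·c^2 + 399·a·c − 213·c − 492·a + 210 + 330·a^2 + 131·a·c·d + 40·a^2·d − 9·a·c^2 − 198·a^2·c − 48·a^3 − 116·c^2·d + 60·c^3 + 32·c·d^2 + 8·a·d^2 − 40·d^2    [combine like terms]

−19·c·d − 241·a·d + 205·d − 39·c^2 + 399·a·c − 213·c − 492·a + 210 + 330·a^2 + 131·a·c·d + 40·a^2·d − 9·a·c^2 − 198·a^2·c − 48·a^3 − 116·c^2·d + 60·c^3 + 32·c·d^2 + 8·a·d^2 − 40·d^2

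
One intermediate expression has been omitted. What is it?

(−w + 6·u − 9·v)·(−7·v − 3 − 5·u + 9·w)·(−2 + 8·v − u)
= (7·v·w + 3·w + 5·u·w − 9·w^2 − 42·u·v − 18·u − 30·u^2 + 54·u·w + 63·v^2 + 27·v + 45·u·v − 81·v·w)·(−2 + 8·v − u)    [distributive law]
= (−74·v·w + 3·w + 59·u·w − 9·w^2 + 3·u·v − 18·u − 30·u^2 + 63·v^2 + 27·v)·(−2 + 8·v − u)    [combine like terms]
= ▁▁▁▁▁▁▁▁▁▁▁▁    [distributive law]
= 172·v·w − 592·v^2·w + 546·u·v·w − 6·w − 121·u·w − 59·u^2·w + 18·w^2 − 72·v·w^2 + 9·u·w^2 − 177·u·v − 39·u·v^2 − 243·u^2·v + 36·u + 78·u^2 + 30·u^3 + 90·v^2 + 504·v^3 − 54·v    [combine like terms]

Applying distributive law to the line above:

148·v·w − 592·v^2·w + 74·u·v·w − 6·w + 24·v·w − 3·u·w − 118·u·w + 472·u·v·w − 59·u^2·w + 18·w^2 − 72·v·w^2 + 9·u·w^2 − 6·u·v + 24·u·v^2 − 3·u^2·v + 36·u − 144·u·v + 18·u^2 + 60·u^2 − 240·u^2·v + 30·u^3 − 126·v^2 + 504·v^3 − 63·u·v^2 − 54·v + 216·v^2 − 27·u·v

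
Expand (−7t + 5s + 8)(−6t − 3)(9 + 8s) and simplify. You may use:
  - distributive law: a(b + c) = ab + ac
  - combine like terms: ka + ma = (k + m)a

378t^2 + 336st^2 − 243t − 486st − 240s^2t − 327s − 120s^2 − 216

(−7t + 5s + 8)(−6t − 3)(9 + 8s)
= (42t^2 + 21t − 30st − 15s − 48t − 24)(9 + 8s)    [distributive law]
= (42t^2 − 27t − 30st − 15s − 24)(9 + 8s)    [combine like terms]
= 378t^2 + 336st^2 − 243t − 216st − 270st − 240s^2t − 135s − 120s^2 − 216 − 192s    [distributive law]
= 378t^2 + 336st^2 − 243t − 486st − 240s^2t − 327s − 120s^2 − 216    [combine like terms]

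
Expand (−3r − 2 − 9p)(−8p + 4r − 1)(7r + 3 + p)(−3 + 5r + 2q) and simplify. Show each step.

958pr² − 480pr³ − 192pqr² − 17pr + 268pqr − 271p²r + 2460p²r² + 984p²qr − 103r³ − 420r⁴ − 168qr³ + 208r² − 142qr² + 33r − 2qr − 231p + 154pq − 723p² + 482p²q − 18 + 12q − 216p³ + 360p³r + 144p³q

(−3r − 2 − 9p)(−8p + 4r − 1)(7r + 3 + p)(−3 + 5r + 2q)
= (24pr − 12r² + 3r + 16p − 8r + 2 + 72p² − 36pr + 9p)(7r + 3 + p)(−3 + 5r + 2q)    [distributive law]
= (−12pr − 12r² − 5r + 25p + 2 + 72p²)(7r + 3 + p)(−3 + 5r + 2q)    [combine like terms]
= (−84pr² − 36pr − 12p²r − 84r³ − 36r² − 12pr² − 35r² − 15r − 5pr + 175pr + 75p + 25p² + 14r + 6 + 2p + 504p²r + 216p² + 72p³)(−3 + 5r + 2q)    [distributive law]
= (−96pr² + 134pr + 492p²r − 84r³ − 71r² − r + 77p + 241p² + 6 + 72p³)(−3 + 5r + 2q)    [combine like terms]
= 288pr² − 480pr³ − 192pqr² − 402pr + 670pr² + 268pqr − 1476p²r + 2460p²r² + 984p²qr + 252r³ − 420r⁴ − 168qr³ + 213r² − 355r³ − 142qr² + 3r − 5r² − 2qr − 231p + 385pr + 154pq − 723p² + 1205p²r + 482p²q − 18 + 30r + 12q − 216p³ + 360p³r + 144p³q    [distributive law]
= 958pr² − 480pr³ − 192pqr² − 17pr + 268pqr − 271p²r + 2460p²r² + 984p²qr − 103r³ − 420r⁴ − 168qr³ + 208r² − 142qr² + 33r − 2qr − 231p + 154pq − 723p² + 482p²q − 18 + 12q − 216p³ + 360p³r + 144p³q    [combine like terms]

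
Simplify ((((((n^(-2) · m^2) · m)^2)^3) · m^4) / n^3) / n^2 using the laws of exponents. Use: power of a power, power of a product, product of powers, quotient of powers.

((((((n^(-2) · m^2) · m)^2)^3) · m^4) / n^3) / n^2
= (((((n^(-2) · m^2) · m)^6) · m^4) / n^3) / n^2    [power of a power]
= (((((n^(-2) · m^2)^6) · (m^6)) · m^4) / n^3) / n^2    [power of a product]
= ((((((n^(-2))^6) · ((m^2)^6)) · (m^6)) · m^4) / n^3) / n^2    [power of a product]
= ((((n^(-12) · ((m^2)^6)) · (m^6)) · m^4) / n^3) / n^2    [power of a power]
= ((((n^(-12) · m^12) · (m^6)) · m^4) / n^3) / n^2    [power of a power]
= m^22n^(-17)    [quotient of powers; product of powers]

m^22n^(-17)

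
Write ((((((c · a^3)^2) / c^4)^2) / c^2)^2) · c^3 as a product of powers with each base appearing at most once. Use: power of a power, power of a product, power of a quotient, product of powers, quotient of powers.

((((((c · a^3)^2) / c^4)^2) / c^2)^2) · c^3
= ((((((c · a^3)^2) / c^4)^2)^2) / ((c^2)^2)) · c^3    [power of a quotient]
= (((((c · a^3)^2) / c^4)^4) / ((c^2)^2)) · c^3    [power of a power]
= (((((c · a^3)^2)^4) / ((c^4)^4)) / ((c^2)^2)) · c^3    [power of a quotient]
= ((((c · a^3)^8) / ((c^4)^4)) / ((c^2)^2)) · c^3    [power of a power]
= ((((c^8) · ((a^3)^8)) / ((c^4)^4)) / ((c^2)^2)) · c^3    [power of a product]
= (((c^8 · a^24) / ((c^4)^4)) / ((c^2)^2)) · c^3    [power of a power]
= (((c^8 · a^24) / c^16) / ((c^2)^2)) · c^3    [power of a power]
= (((c^8 · a^24) / c^16) / c^4) · c^3    [power of a power]
= a^24·c^(-9)    [quotient of powers; product of powers]

a^24·c^(-9)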